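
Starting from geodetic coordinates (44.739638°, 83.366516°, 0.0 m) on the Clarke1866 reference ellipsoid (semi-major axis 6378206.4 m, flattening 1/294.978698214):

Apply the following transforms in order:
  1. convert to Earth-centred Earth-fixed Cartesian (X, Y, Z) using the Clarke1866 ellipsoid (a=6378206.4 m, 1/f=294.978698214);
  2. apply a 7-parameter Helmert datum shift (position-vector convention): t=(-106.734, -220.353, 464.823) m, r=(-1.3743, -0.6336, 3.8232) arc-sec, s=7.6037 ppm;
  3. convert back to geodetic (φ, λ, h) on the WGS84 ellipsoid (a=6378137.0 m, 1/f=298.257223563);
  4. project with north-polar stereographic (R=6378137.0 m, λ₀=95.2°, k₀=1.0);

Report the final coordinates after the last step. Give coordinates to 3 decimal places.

start: φ=44.739638°, λ=83.366516°, h=0.000 m
→ ECEF (a=6378206.400, f=1/294.978698214): X=524234.9606, Y=4507755.8994, Z=4466639.7266
→ Helmert 7p (PV): X=524034.9384, Y=4507609.2995, Z=4467110.0884
→ geod (Bowring, a=6378137.000): φ=44.74157239°, λ=83.36881073°, h=162.9652 m
→ stereo (R=6378137.0, λ₀=95.2°): E=-1090252.7431, N=-5204590.5290

E=-1090252.743 m, N=-5204590.529 m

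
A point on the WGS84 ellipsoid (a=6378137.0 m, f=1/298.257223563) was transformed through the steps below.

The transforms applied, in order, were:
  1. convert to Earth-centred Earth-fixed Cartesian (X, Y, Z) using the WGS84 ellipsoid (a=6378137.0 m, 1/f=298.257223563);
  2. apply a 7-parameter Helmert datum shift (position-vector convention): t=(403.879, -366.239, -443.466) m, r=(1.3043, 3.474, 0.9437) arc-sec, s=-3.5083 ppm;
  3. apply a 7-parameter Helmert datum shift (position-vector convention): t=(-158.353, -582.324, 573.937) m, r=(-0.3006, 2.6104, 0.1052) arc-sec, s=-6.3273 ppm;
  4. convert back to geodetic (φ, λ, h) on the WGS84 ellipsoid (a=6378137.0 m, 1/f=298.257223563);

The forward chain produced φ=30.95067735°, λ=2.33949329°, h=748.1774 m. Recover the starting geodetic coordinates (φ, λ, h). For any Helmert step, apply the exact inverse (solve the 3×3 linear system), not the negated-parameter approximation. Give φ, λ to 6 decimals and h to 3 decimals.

start: φ=30.950677°, λ=2.339493°, h=748.177 m
→ ECEF (a=6378137.000, f=1/298.257223563): X=5470883.3868, Y=223510.5781, Z=3261589.7975
→ Helmert⁻¹: X=5471035.2000, Y=224086.7770, Z=3261106.0597
→ Helmert⁻¹: X=5470596.6065, Y=224449.3993, Z=3261651.6871
→ geod (Bowring, a=6378137.000): φ=30.95230700°, λ=2.34943200°, h=567.2060 m

φ=30.952307°, λ=2.349432°, h=567.206 m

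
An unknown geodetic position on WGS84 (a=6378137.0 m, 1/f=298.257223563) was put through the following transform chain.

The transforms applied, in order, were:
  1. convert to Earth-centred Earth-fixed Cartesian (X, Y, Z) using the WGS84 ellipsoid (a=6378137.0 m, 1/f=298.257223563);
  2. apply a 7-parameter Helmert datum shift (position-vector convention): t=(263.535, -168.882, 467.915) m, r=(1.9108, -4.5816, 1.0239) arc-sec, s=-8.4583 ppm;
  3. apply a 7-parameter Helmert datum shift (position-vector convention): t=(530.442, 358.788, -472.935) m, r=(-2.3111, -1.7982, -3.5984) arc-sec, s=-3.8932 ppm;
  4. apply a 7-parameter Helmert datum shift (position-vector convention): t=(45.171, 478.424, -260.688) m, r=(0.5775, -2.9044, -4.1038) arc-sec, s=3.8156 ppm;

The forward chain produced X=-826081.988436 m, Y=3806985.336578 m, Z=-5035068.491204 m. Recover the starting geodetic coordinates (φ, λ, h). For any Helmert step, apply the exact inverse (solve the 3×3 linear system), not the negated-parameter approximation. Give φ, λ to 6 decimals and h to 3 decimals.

start: X=-826081.9884, Y=3806985.3366, Z=-5035068.4912 m
→ Helmert⁻¹: X=-826270.6343, Y=3806461.8528, Z=-5034787.6151
→ Helmert⁻¹: X=-826914.5842, Y=3806159.8636, Z=-5034284.4246
→ Helmert⁻¹: X=-827278.0556, Y=3806318.4060, Z=-5034811.8108
→ geod (Bowring, a=6378137.000): φ=-52.45873900°, λ=102.26215100°, h=937.7940 m

φ=-52.458739°, λ=102.262151°, h=937.794 m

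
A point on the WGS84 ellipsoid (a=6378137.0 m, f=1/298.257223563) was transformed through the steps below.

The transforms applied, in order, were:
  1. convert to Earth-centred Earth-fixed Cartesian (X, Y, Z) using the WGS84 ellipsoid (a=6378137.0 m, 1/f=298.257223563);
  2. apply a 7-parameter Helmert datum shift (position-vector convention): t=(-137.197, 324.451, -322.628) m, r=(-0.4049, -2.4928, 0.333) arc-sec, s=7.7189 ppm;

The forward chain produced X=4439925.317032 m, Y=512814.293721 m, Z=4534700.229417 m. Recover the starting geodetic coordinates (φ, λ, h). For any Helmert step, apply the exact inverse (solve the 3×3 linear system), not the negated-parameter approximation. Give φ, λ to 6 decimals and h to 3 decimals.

φ=45.608366°, λ=6.583886°, h=45.221 m

start: X=4439925.3170, Y=512814.2937, Z=4534700.2294 m
→ Helmert⁻¹: X=4440083.8759, Y=512469.8166, Z=4534935.1979
→ geod (Bowring, a=6378137.000): φ=45.60836600°, λ=6.58388600°, h=45.2210 m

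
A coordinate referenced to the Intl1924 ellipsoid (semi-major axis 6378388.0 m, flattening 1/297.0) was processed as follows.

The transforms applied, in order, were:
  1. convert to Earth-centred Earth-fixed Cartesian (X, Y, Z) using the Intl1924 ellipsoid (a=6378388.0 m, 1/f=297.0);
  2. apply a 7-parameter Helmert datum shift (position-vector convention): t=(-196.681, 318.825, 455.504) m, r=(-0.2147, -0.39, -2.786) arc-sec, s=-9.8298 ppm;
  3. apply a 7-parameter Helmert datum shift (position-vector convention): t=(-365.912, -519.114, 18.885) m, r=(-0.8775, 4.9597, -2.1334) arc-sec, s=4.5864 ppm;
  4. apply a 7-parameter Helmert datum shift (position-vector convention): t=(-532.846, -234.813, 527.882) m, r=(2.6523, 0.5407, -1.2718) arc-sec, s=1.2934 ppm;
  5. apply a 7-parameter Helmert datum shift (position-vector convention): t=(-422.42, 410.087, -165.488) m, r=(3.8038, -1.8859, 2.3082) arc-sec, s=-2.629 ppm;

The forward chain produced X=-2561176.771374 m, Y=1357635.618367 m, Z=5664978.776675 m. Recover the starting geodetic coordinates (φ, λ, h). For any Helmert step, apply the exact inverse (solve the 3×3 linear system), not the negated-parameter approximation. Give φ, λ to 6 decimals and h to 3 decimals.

φ=63.063369°, λ=152.057540°, h=894.081 m

start: X=-2561176.7714, Y=1357635.6184, Z=5664978.7767 m
→ Helmert⁻¹: X=-2560694.0970, Y=1357362.2280, Z=5665157.5395
→ Helmert⁻¹: X=-2560181.1599, Y=1357652.3388, Z=5664598.1620
→ Helmert⁻¹: X=-2559953.7592, Y=1358114.6480, Z=5664497.5199
→ Helmert⁻¹: X=-2559789.8700, Y=1357768.6994, Z=5664103.9462
→ geod (Bowring, a=6378388.000): φ=63.06336900°, λ=152.05754000°, h=894.0810 m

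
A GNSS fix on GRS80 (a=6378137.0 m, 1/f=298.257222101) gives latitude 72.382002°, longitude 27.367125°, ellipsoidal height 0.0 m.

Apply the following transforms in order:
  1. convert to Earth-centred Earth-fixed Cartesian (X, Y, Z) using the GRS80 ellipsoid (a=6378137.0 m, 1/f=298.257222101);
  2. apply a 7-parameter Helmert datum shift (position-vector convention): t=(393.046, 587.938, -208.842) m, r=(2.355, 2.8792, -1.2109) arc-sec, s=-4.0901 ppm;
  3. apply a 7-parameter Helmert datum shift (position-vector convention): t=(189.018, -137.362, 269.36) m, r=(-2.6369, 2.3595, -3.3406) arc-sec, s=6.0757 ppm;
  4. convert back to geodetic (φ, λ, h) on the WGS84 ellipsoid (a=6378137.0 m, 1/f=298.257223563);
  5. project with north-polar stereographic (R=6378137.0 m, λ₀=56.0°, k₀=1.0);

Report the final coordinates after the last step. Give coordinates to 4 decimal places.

start: φ=72.382002°, λ=27.367125°, h=0.000 m
→ ECEF (a=6378137.000, f=1/298.257222101): X=1719643.7375, Y=890127.2165, Z=6056723.4973
→ Helmert 7p (PV): X=1720119.5195, Y=890632.2669, Z=6056476.0416
→ Helmert 7p (PV): X=1720402.6945, Y=890549.8842, Z=6056751.1361
→ geod (Bowring, a=6378137.000): φ=72.37466105°, λ=27.36790810°, h=289.2057 m
→ stereo (R=6378137.0, λ₀=56.0°): E=-947664.0395, N=-1735824.7718

E=-947664.0395 m, N=-1735824.7718 m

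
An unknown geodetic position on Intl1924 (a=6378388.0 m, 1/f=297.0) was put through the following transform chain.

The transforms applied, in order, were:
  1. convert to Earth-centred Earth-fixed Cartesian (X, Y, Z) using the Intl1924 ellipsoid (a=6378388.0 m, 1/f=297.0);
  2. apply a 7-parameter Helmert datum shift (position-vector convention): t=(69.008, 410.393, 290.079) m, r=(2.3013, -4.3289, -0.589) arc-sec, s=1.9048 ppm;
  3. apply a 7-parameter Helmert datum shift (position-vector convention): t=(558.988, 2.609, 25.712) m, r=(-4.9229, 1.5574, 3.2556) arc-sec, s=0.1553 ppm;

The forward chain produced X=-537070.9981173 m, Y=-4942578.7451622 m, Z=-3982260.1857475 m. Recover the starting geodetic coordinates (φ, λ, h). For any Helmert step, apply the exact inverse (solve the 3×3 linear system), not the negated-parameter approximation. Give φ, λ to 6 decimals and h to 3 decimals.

φ=-38.883247°, λ=-96.209645°, h=512.767 m

start: X=-537070.9981, Y=-4942578.7452, Z=-3982260.1857 m
→ Helmert⁻¹: X=-537677.8436, Y=-4942477.0524, Z=-3982407.3006
→ Helmert⁻¹: X=-537815.2962, Y=-4942924.0002, Z=-3982623.3579
→ geod (Bowring, a=6378388.000): φ=-38.88324700°, λ=-96.20964500°, h=512.7670 m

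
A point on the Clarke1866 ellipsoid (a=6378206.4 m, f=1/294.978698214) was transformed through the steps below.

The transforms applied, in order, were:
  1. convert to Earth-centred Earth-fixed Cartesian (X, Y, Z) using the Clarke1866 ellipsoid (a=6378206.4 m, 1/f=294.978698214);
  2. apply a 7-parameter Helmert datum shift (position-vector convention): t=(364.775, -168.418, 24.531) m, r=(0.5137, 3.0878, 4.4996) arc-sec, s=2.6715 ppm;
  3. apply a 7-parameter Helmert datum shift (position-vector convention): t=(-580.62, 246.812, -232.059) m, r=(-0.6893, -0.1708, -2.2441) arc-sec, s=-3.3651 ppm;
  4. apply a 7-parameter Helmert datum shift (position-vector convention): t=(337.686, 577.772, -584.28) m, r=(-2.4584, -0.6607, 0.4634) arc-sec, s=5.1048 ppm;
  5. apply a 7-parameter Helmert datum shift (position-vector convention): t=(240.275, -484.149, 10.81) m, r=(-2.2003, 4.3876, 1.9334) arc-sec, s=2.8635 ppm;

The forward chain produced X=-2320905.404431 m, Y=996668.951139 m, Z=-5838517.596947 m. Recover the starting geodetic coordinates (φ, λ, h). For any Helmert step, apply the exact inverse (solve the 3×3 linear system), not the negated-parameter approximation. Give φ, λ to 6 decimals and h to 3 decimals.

φ=-66.743410°, λ=156.760809°, h=828.109 m

start: X=-2320905.4044, Y=996668.9511, Z=-5838517.5969 m
→ Helmert⁻¹: X=-2321005.4896, Y=997234.2824, Z=-5838550.4222
→ Helmert⁻¹: X=-2321347.7862, Y=996726.2180, Z=-5837917.0254
→ Helmert⁻¹: X=-2320790.6512, Y=996477.0183, Z=-5837699.3591
→ Helmert⁻¹: X=-2321040.0915, Y=996678.8677, Z=-5837745.5230
→ geod (Bowring, a=6378206.400): φ=-66.74341000°, λ=156.76080900°, h=828.1090 m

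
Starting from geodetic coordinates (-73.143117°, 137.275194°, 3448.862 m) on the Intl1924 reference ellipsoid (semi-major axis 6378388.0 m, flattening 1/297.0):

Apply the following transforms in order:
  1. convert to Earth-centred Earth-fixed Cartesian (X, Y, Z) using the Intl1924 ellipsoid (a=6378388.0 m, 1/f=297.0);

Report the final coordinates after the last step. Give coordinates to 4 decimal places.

X=-1363705.5558 m, Y=1259484.8584 m, Z=-6085338.8127 m

start: φ=-73.143117°, λ=137.275194°, h=3448.862 m
→ ECEF (a=6378388.000, f=1/297.0): X=-1363705.5558, Y=1259484.8584, Z=-6085338.8127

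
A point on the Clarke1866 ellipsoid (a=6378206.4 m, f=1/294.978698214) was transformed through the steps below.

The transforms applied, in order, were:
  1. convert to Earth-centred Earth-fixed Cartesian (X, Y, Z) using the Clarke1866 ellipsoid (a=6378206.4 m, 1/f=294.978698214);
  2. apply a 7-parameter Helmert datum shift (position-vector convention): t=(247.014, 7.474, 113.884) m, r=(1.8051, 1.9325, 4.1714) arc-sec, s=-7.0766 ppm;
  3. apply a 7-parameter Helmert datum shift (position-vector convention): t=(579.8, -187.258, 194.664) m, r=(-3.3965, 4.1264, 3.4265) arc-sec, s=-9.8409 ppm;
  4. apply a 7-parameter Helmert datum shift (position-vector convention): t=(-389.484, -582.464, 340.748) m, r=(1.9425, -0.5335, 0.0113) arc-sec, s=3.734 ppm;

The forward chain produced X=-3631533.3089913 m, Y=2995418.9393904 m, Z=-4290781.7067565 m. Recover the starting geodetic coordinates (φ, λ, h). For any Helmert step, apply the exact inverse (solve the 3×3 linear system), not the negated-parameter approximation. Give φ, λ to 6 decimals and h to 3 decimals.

φ=-42.542771°, λ=140.476260°, h=2328.796 m

start: X=-3631533.3090, Y=2995418.9394, Z=-4290781.7068 m
→ Helmert⁻¹: X=-3631141.2011, Y=2995950.0036, Z=-4291125.2543
→ Helmert⁻¹: X=-3631621.1153, Y=2996297.7405, Z=-4291385.4619
→ Helmert⁻¹: X=-3631793.0261, Y=2996347.3605, Z=-4291589.9638
→ geod (Bowring, a=6378206.400): φ=-42.54277100°, λ=140.47626000°, h=2328.7960 m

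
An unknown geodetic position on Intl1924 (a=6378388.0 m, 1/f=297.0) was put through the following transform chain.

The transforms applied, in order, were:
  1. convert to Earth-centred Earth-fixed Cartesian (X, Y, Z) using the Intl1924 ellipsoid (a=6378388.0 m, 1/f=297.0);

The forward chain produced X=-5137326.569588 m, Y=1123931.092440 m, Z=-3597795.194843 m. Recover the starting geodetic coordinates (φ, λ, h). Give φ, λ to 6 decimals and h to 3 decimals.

φ=-34.558030°, λ=167.659413°, h=254.505 m

start: X=-5137326.5696, Y=1123931.0924, Z=-3597795.1948 m
→ geod (Bowring, a=6378388.000): φ=-34.55803000°, λ=167.65941300°, h=254.5050 m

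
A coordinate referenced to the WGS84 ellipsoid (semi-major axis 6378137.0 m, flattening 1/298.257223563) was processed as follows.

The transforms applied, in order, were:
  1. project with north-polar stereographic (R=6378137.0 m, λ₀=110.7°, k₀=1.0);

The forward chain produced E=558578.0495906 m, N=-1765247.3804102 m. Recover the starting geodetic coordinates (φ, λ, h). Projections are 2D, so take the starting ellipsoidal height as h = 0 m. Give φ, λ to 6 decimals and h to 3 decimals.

start: E=558578.0496, N=-1765247.3804 m
→ stereo⁻¹: φ=73.48290300°, λ=128.25895800°

φ=73.482903°, λ=128.258958°, h=0.000 m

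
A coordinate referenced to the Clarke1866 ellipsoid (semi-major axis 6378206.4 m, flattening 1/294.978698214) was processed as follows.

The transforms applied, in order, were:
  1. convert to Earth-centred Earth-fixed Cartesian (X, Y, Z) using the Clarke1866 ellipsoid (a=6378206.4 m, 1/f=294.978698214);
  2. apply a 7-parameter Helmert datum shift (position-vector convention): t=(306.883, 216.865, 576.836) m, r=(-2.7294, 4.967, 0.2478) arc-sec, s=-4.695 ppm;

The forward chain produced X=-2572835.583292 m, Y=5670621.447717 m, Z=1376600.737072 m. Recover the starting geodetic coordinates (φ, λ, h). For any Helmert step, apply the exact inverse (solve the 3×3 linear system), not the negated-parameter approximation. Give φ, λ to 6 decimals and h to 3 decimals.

start: X=-2572835.5833, Y=5670621.4477, Z=1376600.7371 m
→ Helmert⁻¹: X=-2573180.8711, Y=5670416.0882, Z=1376043.4314
→ geod (Bowring, a=6378206.400): φ=12.54331600°, λ=114.40809500°, h=-18.7470 m

φ=12.543316°, λ=114.408095°, h=-18.747 m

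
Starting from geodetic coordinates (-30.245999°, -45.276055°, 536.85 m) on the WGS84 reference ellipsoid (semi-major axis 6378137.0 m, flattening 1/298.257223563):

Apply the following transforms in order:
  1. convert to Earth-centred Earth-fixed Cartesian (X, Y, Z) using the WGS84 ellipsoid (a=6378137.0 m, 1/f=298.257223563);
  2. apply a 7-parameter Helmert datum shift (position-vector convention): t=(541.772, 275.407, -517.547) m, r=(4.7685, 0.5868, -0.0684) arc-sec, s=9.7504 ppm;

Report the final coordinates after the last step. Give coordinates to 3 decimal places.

X=3881453.359 m, Y=-3918152.451 m, Z=-3194881.732 m

start: φ=-30.245999°, λ=-45.276055°, h=536.850 m
→ ECEF (a=6378137.000, f=1/298.257223563): X=3880884.1333, Y=-3918462.2103, Z=-3194231.4104
→ Helmert 7p (PV): X=3881453.3587, Y=-3918152.4508, Z=-3194881.7325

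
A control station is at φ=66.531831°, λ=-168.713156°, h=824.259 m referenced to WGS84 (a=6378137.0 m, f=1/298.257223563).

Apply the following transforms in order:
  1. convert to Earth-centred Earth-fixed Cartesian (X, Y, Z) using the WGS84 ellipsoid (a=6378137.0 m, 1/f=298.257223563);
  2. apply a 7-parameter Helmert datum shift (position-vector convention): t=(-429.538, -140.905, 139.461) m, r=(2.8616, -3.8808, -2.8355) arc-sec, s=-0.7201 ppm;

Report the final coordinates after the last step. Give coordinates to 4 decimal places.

start: φ=66.531831°, λ=-168.713156°, h=824.259 m
→ ECEF (a=6378137.000, f=1/298.257223563): X=-2498268.1294, Y=-498606.7143, Z=5828573.4269
→ Helmert 7p (PV): X=-2498812.3852, Y=-498793.7791, Z=5828654.7694

X=-2498812.3852 m, Y=-498793.7791 m, Z=5828654.7694 m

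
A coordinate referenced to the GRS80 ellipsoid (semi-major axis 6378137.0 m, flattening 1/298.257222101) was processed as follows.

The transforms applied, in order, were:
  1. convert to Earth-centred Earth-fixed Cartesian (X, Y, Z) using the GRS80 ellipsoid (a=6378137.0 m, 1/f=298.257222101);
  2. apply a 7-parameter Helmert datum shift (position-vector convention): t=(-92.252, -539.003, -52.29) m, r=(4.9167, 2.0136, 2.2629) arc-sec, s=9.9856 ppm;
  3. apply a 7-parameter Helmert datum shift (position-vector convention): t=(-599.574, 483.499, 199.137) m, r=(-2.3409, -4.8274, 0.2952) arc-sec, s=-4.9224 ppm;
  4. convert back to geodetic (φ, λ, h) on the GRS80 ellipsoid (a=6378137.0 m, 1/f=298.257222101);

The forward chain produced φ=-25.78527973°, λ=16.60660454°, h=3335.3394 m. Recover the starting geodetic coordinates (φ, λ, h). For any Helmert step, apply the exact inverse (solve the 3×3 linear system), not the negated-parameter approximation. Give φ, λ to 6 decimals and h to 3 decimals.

φ=-25.784767°, λ=16.604232°, h=3978.445 m

start: φ=-25.785280°, λ=16.606605°, h=3335.339 m
→ ECEF (a=6378137.000, f=1/298.257222101): X=5509891.0206, Y=1643261.4520, Z=-2759112.7485
→ Helmert⁻¹: X=5510455.4891, Y=1642809.4699, Z=-2759435.7899
→ Helmert⁻¹: X=5510537.6802, Y=1643205.8340, Z=-2759341.3199
→ geod (Bowring, a=6378137.000): φ=-25.78476700°, λ=16.60423200°, h=3978.4450 m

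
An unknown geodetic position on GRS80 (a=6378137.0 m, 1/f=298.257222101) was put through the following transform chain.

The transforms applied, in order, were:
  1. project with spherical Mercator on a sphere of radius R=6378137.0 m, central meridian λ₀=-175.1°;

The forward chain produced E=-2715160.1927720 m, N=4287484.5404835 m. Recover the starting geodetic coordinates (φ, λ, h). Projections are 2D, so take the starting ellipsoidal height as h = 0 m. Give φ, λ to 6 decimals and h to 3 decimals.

φ=35.904470°, λ=160.509301°, h=0.000 m

start: E=-2715160.1928, N=4287484.5405 m
→ merc⁻¹: φ=35.90447000°, λ=160.50930100°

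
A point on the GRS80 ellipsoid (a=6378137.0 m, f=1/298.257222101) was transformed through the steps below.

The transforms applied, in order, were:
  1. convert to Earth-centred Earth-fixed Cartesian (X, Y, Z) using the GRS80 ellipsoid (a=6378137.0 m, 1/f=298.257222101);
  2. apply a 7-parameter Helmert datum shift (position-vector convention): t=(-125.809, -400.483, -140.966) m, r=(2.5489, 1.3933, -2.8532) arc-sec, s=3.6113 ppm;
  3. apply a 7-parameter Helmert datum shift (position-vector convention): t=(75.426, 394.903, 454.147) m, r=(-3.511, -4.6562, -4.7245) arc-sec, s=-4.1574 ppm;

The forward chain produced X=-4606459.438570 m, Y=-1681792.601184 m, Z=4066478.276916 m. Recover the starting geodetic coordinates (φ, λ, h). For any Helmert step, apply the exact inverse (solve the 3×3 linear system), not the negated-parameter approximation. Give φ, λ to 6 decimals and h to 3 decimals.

φ=39.854921°, λ=-159.940433°, h=935.879 m

start: X=-4606459.4386, Y=-1681792.6012, Z=4066478.2769 m
→ Helmert⁻¹: X=-4606423.6931, Y=-1682369.2206, Z=4066116.3820
→ Helmert⁻¹: X=-4606285.4502, Y=-1681976.1328, Z=4066232.3334
→ geod (Bowring, a=6378137.000): φ=39.85492100°, λ=-159.94043300°, h=935.8790 m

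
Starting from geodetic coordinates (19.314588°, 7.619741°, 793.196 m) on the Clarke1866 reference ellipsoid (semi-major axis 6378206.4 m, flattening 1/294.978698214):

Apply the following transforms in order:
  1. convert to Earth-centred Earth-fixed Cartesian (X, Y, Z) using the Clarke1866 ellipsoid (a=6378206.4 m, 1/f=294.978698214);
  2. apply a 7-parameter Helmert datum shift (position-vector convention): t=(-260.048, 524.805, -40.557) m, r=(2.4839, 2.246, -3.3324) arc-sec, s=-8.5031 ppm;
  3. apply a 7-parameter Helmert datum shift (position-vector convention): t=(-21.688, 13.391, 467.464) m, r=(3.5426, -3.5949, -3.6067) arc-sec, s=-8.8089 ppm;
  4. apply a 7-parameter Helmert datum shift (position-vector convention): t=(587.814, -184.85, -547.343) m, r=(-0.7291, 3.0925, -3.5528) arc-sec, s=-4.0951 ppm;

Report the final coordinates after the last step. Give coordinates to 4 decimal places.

X=5969258.8141 m, Y=798509.7100 m, Z=2096185.6306 m

start: φ=19.314588°, λ=7.619741°, h=793.196 m
→ ECEF (a=6378206.400, f=1/294.978698214): X=5969022.1523, Y=798530.9069, Z=2096380.8876
→ Helmert 7p (PV): X=5968747.0772, Y=798927.2427, Z=2096267.1252
→ Helmert 7p (PV): X=5968650.2462, Y=798793.2257, Z=2096833.8707
→ Helmert 7p (PV): X=5969258.8141, Y=798509.7100, Z=2096185.6306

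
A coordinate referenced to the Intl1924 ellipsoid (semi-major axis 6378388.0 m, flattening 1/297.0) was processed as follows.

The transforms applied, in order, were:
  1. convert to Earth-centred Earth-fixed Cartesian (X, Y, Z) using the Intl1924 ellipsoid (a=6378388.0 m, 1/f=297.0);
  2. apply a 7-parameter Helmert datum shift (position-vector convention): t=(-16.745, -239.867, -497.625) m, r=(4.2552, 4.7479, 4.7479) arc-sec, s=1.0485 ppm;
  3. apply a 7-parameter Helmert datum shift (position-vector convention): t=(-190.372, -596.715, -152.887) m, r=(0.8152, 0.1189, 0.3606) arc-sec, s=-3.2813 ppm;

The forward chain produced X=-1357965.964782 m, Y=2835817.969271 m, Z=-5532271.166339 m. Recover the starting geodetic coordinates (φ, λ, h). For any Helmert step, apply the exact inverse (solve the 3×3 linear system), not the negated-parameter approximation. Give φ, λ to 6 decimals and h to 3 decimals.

φ=-60.548344°, λ=115.575517°, h=969.406 m

start: X=-1357965.9648, Y=2835817.9693, Z=-5532271.1663 m
→ Helmert⁻¹: X=-1357771.9004, Y=2836404.5010, Z=-5532148.4247
→ Helmert⁻¹: X=-1357561.1065, Y=2836558.5242, Z=-5531734.7663
→ geod (Bowring, a=6378388.000): φ=-60.54834400°, λ=115.57551700°, h=969.4060 m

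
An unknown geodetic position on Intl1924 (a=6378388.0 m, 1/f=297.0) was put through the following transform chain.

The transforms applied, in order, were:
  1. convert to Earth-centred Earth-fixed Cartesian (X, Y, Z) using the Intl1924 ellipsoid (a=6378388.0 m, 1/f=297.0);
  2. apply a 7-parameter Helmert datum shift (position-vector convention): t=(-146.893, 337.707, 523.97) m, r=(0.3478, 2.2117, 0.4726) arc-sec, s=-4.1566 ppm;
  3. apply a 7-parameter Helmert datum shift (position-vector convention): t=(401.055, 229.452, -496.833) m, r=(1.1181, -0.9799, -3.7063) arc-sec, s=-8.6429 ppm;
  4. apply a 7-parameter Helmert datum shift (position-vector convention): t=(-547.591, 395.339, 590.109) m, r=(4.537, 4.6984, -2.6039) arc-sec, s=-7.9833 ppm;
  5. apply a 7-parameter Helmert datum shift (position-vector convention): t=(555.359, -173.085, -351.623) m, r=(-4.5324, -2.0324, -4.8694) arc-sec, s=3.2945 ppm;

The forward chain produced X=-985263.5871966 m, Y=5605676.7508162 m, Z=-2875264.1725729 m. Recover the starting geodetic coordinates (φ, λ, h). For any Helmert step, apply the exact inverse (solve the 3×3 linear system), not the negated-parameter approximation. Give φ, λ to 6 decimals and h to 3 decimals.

φ=-26.963341°, λ=99.975033°, h=2212.631 m

start: X=-985263.5872, Y=5605676.7508, Z=-2875264.1726 m
→ Helmert⁻¹: X=-985976.3653, Y=5605871.2603, Z=-2874770.1813
→ Helmert⁻¹: X=-985441.9046, Y=5605444.9814, Z=-2875528.9896
→ Helmert⁻¹: X=-985965.8573, Y=5605230.6737, Z=-2875082.7057
→ Helmert⁻¹: X=-985779.3854, Y=5604913.6739, Z=-2875638.6495
→ geod (Bowring, a=6378388.000): φ=-26.96334100°, λ=99.97503300°, h=2212.6310 m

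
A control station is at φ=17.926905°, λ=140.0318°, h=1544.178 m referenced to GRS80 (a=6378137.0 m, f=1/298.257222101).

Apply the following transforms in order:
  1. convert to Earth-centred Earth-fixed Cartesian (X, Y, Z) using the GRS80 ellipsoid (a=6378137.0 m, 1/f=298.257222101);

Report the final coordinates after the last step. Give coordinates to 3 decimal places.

start: φ=17.926905°, λ=140.031800°, h=1544.178 m
→ ECEF (a=6378137.000, f=1/298.257222101): X=-4653489.9083, Y=3900342.4712, Z=1951163.9923

X=-4653489.908 m, Y=3900342.471 m, Z=1951163.992 m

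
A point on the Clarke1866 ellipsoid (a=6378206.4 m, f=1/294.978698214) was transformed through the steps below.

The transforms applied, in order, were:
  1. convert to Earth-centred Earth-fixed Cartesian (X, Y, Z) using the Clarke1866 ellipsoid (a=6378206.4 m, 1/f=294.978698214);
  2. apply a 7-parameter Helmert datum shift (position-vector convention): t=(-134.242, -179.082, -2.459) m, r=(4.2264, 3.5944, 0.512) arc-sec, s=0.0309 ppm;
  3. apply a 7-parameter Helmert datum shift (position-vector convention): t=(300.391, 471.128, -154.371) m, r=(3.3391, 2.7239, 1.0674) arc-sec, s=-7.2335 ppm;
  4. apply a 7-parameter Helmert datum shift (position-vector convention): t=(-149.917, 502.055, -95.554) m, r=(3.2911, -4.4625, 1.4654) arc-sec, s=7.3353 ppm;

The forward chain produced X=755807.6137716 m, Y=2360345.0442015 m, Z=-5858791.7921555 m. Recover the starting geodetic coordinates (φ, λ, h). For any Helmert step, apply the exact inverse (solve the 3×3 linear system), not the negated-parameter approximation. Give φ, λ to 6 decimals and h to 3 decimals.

start: X=755807.6138, Y=2360345.0442, Z=-5858791.7922 m
→ Helmert⁻¹: X=755841.9982, Y=2359726.8295, Z=-5858707.2668
→ Helmert⁻¹: X=755636.6490, Y=2359174.0152, Z=-5858623.4864
→ Helmert⁻¹: X=755878.8176, Y=2359231.1032, Z=-5858656.0153
→ geod (Bowring, a=6378206.400): φ=-67.21791700°, λ=72.23495600°, h=1060.4120 m

φ=-67.217917°, λ=72.234956°, h=1060.412 m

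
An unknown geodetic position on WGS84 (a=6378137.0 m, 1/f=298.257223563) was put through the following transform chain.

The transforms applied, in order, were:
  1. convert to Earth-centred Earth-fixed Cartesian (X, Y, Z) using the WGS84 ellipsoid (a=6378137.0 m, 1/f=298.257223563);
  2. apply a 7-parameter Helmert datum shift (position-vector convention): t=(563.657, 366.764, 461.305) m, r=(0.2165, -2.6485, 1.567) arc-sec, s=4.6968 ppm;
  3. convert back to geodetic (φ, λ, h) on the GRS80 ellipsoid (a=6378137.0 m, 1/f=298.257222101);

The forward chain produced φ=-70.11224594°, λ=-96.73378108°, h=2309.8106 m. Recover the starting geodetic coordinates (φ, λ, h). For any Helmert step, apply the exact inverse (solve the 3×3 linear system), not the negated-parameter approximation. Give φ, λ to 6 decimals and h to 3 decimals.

start: φ=-70.112246°, λ=-96.733781°, h=2309.811 m
→ ECEF (a=6378137.000, f=1/298.257222101): X=-255260.1169, Y=-2161924.7195, Z=-5977483.4684
→ Helmert⁻¹: X=-255915.7574, Y=-2162285.6581, Z=-5977911.1407
→ geod (Bowring, a=6378137.000): φ=-70.10988100°, λ=-96.74980100°, h=2860.1000 m

φ=-70.109881°, λ=-96.749801°, h=2860.100 m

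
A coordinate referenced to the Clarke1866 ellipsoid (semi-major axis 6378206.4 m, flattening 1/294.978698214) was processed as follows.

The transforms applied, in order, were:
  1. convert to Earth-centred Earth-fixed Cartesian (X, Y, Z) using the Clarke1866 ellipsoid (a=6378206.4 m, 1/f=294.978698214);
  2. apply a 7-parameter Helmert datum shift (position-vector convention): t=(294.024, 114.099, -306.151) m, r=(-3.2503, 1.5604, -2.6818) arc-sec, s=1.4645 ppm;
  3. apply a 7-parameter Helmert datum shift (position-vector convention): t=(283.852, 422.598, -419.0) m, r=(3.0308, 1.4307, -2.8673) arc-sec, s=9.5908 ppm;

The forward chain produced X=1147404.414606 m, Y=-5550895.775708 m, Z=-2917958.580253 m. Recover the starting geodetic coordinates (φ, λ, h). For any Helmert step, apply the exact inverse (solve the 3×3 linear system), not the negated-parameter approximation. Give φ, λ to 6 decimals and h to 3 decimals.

φ=-27.390003°, λ=-78.325943°, h=1522.880 m

start: X=1147404.4146, Y=-5550895.7757, Z=-2917958.5803 m
→ Helmert⁻¹: X=1147206.9657, Y=-5551292.0531, Z=-2917422.0725
→ Helmert⁻¹: X=1147005.5077, Y=-5551337.1402, Z=-2917190.4497
→ geod (Bowring, a=6378206.400): φ=-27.39000300°, λ=-78.32594300°, h=1522.8800 m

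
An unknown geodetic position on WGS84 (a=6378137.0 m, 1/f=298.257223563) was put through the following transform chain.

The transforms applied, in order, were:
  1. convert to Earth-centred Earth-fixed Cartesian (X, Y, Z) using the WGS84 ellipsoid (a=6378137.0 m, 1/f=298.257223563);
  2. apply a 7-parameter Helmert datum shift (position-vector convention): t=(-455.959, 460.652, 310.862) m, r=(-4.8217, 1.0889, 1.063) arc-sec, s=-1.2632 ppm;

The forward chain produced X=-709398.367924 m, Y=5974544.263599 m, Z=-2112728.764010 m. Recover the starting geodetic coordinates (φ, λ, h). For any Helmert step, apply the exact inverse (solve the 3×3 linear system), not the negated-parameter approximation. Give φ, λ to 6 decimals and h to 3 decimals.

φ=-19.472472°, λ=96.767164°, h=530.463 m

start: X=-709398.3679, Y=5974544.2636, Z=-2112728.7640 m
→ Helmert⁻¹: X=-708901.3620, Y=5974144.2033, Z=-2112906.3844
→ geod (Bowring, a=6378137.000): φ=-19.47247200°, λ=96.76716400°, h=530.4630 m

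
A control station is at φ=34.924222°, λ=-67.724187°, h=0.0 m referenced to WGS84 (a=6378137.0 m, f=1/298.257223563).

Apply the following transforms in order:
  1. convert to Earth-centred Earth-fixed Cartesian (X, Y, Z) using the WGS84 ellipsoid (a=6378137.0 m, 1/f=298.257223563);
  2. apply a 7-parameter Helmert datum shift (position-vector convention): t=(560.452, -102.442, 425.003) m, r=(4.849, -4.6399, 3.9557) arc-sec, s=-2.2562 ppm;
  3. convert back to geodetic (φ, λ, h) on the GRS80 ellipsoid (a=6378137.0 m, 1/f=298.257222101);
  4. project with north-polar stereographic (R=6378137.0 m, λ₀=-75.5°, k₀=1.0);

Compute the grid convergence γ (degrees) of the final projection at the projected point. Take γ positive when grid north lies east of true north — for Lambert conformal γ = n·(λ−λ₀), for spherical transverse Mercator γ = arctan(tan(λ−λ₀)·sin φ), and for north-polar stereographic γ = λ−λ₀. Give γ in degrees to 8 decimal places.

start: φ=34.924222°, λ=-67.724187°, h=0.000 m
→ ECEF (a=6378137.000, f=1/298.257223563): X=1984500.7597, Y=-4844537.0127, Z=3630977.2734
→ Helmert 7p (PV): X=1985067.9633, Y=-4844675.8253, Z=3631324.8371
→ geod (Bowring, a=6378137.000): φ=34.92501814°, λ=-67.71901888°, h=480.6023 m
→ into stereo (λ₀=-75.5°): φ=34.92501814°, λ−λ₀=7.78098112°
convergence γ = 7.78098112°

7.78098112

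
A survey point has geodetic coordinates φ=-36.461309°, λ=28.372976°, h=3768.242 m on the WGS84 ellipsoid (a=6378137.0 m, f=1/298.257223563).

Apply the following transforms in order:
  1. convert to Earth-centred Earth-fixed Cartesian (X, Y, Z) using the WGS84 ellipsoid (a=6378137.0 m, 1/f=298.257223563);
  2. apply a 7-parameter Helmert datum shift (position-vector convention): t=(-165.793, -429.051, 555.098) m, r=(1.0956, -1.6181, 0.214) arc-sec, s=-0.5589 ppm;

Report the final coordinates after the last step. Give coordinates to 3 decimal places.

X=4521327.351 m, Y=2441587.916 m, Z=-3771116.102 m

start: φ=-36.461309°, λ=28.372976°, h=3768.242 m
→ ECEF (a=6378137.000, f=1/298.257223563): X=4521468.6162, Y=2441993.6068, Z=-3771721.7484
→ Helmert 7p (PV): X=4521327.3509, Y=2441587.9160, Z=-3771116.1016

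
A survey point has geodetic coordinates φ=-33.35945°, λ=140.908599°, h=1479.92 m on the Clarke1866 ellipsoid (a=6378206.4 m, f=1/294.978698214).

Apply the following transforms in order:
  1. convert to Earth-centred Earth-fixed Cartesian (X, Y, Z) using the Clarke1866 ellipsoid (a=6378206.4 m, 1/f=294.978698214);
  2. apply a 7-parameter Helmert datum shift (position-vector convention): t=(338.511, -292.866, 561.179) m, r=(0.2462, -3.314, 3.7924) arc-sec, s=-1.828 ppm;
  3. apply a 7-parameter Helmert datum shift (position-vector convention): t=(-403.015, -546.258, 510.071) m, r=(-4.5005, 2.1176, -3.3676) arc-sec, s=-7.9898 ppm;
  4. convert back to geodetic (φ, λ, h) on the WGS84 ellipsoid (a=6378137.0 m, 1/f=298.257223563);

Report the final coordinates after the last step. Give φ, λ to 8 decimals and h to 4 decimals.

start: φ=-33.359450°, λ=140.908599°, h=1479.920 m
→ ECEF (a=6378206.400, f=1/294.978698214): X=-4139945.4621, Y=3363410.8607, Z=-3487954.7509
→ Helmert 7p (PV): X=-4139605.1832, Y=3363039.8925, Z=-3487449.6965
→ Helmert 7p (PV): X=-4139956.0204, Y=3362458.2573, Z=-3486942.6407
→ geod (Bowring, a=6378137.000): φ=-33.35279795°, λ=140.91661325°, h=426.2266 m

φ=-33.35279795°, λ=140.91661325°, h=426.2266 m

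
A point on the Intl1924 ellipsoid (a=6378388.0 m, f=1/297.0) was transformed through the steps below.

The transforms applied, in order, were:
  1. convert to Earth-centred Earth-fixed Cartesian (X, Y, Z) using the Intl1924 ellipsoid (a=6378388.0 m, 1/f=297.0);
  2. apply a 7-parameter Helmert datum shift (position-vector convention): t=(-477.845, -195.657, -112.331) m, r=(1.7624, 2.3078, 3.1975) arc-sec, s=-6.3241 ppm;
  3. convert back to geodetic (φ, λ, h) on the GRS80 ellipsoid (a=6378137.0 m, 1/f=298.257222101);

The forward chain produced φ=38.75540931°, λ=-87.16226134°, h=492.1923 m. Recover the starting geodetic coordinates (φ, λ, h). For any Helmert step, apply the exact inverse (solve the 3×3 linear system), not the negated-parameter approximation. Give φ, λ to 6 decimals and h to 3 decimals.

φ=38.758490°, λ=-87.158039°, h=253.800 m

start: φ=38.755409°, λ=-87.162261°, h=492.192 m
→ ECEF (a=6378137.000, f=1/298.257222101): X=246585.3528, Y=-4974646.1963, Z=3971487.0499
→ Helmert⁻¹: X=246943.2095, Y=-4974451.8911, Z=3971669.7642
→ geod (Bowring, a=6378388.000): φ=38.75849000°, λ=-87.15803900°, h=253.8000 m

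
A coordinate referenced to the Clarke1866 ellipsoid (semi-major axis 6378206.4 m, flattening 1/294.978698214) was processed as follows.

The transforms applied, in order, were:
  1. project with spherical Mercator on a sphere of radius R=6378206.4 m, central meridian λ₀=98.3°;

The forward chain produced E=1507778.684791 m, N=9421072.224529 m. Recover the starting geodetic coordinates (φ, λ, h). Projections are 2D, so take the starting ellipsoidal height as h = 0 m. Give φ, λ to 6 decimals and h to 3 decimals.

φ=64.279001°, λ=111.844459°, h=0.000 m

start: E=1507778.6848, N=9421072.2245 m
→ merc⁻¹: φ=64.27900100°, λ=111.84445900°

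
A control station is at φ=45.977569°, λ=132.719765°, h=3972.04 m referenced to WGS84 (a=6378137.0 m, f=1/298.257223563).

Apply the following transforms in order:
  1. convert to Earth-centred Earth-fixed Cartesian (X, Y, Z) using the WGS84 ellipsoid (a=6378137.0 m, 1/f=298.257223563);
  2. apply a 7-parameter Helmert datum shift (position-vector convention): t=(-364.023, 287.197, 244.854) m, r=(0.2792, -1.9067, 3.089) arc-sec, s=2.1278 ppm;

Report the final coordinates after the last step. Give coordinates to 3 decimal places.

start: φ=45.977569°, λ=132.719765°, h=3972.040 m
→ ECEF (a=6378137.000, f=1/298.257223563): X=-3014103.8523, Y=3264093.0711, Z=4566371.4125
→ Helmert 7p (PV): X=-3014565.3829, Y=3264335.8934, Z=4566602.5389

X=-3014565.383 m, Y=3264335.893 m, Z=4566602.539 m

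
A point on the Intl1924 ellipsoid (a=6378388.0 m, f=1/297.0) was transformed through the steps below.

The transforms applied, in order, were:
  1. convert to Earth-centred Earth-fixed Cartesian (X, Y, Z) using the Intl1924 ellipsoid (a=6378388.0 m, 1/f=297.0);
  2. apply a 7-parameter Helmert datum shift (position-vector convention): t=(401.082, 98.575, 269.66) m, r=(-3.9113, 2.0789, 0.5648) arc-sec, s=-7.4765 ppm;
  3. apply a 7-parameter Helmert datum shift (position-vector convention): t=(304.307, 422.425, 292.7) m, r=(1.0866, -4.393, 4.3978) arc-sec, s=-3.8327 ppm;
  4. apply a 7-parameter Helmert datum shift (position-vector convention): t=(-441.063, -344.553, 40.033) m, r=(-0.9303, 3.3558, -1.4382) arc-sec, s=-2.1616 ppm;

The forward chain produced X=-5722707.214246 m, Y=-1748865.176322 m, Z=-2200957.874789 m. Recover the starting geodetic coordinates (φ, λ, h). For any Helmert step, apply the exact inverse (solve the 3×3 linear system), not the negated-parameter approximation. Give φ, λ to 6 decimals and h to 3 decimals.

start: X=-5722707.2142, Y=-1748865.1763, Z=-2200957.8748 m
→ Helmert⁻¹: X=-5722230.5180, Y=-1748554.3742, Z=-2201103.6490
→ Helmert⁻¹: X=-5722640.9282, Y=-1748873.0856, Z=-2201273.6932
→ Helmert⁻¹: X=-5723067.3978, Y=-1748927.3170, Z=-2201650.6589
→ geod (Bowring, a=6378388.000): φ=-20.32423500°, λ=-163.00723300°, h=664.9470 m

φ=-20.324235°, λ=-163.007233°, h=664.947 m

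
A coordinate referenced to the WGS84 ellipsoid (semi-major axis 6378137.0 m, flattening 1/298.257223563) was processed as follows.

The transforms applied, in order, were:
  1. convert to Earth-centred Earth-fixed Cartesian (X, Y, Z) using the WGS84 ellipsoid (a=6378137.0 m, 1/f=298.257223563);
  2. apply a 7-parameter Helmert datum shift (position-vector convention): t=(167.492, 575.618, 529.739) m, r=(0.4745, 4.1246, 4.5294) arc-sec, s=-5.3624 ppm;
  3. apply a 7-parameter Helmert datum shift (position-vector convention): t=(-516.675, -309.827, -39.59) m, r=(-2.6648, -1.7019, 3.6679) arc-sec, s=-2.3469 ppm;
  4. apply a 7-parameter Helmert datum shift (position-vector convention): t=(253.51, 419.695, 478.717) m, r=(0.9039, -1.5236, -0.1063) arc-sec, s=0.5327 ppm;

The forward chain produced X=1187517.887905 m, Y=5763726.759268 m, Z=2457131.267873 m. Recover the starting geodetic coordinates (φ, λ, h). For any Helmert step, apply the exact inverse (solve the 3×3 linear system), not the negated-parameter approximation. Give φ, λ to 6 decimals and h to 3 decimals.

start: X=1187517.8879, Y=5763726.7593, Z=2457131.2679 m
→ Helmert⁻¹: X=1187278.9214, Y=5763315.3715, Z=2456617.2161
→ Helmert⁻¹: X=1187921.1455, Y=5763585.8618, Z=2456727.2316
→ Helmert⁻¹: X=1187837.4576, Y=5763020.7140, Z=2456221.1590
→ geod (Bowring, a=6378137.000): φ=22.79418600°, λ=78.35365100°, h=1286.1120 m

φ=22.794186°, λ=78.353651°, h=1286.112 m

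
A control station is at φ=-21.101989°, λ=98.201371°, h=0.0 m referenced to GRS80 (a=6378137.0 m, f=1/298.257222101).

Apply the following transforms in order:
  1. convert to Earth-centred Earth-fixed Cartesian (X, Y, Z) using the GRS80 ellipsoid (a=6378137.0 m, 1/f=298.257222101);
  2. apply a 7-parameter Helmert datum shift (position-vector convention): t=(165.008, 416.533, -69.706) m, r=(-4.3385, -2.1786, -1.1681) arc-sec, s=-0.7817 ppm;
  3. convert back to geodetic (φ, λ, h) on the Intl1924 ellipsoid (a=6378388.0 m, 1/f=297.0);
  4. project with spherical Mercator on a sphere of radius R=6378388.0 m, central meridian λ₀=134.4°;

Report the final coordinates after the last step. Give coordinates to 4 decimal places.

E=-4030064.5110 m, N=-2404277.0950 m

start: φ=-21.101989°, λ=98.201371°, h=0.000 m
→ ECEF (a=6378137.000, f=1/298.257222101): X=-849212.3326, Y=5892126.6083, Z=-2281933.3896
→ Helmert 7p (PV): X=-848989.1909, Y=5892495.3473, Z=-2282134.2141
→ geod (Bowring, a=6378388.000): φ=-21.10315085°, λ=98.19873917°, h=143.9149 m
→ merc (R=6378388.0, λ₀=134.4°): E=-4030064.5110, N=-2404277.0950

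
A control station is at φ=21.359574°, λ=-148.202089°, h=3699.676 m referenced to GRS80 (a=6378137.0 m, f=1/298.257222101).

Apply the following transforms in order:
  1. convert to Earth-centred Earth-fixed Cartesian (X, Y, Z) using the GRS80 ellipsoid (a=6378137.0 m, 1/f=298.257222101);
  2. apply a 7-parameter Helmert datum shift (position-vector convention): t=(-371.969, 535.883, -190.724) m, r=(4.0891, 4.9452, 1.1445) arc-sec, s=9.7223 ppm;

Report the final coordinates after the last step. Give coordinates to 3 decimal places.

X=-5054032.406 m, Y=-3132730.205 m, Z=2309755.809 m

start: φ=21.359574°, λ=-148.202089°, h=3699.676 m
→ ECEF (a=6378137.000, f=1/298.257222101): X=-5053684.0681, Y=-3133161.7920, Z=2309865.0263
→ Helmert 7p (PV): X=-5054032.4058, Y=-3132730.2045, Z=2309755.8088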